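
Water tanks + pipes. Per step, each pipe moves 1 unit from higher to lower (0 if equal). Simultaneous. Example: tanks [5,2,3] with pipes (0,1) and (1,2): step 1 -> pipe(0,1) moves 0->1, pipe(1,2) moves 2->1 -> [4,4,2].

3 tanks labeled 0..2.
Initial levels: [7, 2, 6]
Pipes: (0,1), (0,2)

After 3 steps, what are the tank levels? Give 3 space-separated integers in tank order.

Step 1: flows [0->1,0->2] -> levels [5 3 7]
Step 2: flows [0->1,2->0] -> levels [5 4 6]
Step 3: flows [0->1,2->0] -> levels [5 5 5]

Answer: 5 5 5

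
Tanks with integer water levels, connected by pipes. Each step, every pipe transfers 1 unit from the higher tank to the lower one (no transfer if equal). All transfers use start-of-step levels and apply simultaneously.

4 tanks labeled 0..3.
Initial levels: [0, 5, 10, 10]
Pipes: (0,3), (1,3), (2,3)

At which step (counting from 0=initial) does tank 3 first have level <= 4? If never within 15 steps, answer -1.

Answer: 7

Derivation:
Step 1: flows [3->0,3->1,2=3] -> levels [1 6 10 8]
Step 2: flows [3->0,3->1,2->3] -> levels [2 7 9 7]
Step 3: flows [3->0,1=3,2->3] -> levels [3 7 8 7]
Step 4: flows [3->0,1=3,2->3] -> levels [4 7 7 7]
Step 5: flows [3->0,1=3,2=3] -> levels [5 7 7 6]
Step 6: flows [3->0,1->3,2->3] -> levels [6 6 6 7]
Step 7: flows [3->0,3->1,3->2] -> levels [7 7 7 4]
Tank 3 first reaches <=4 at step 7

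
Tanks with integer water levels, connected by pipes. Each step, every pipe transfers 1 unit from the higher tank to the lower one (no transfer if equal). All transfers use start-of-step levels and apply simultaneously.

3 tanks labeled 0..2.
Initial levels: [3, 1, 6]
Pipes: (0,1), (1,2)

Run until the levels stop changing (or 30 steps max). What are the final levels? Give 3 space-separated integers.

Step 1: flows [0->1,2->1] -> levels [2 3 5]
Step 2: flows [1->0,2->1] -> levels [3 3 4]
Step 3: flows [0=1,2->1] -> levels [3 4 3]
Step 4: flows [1->0,1->2] -> levels [4 2 4]
Step 5: flows [0->1,2->1] -> levels [3 4 3]
  -> period-2 cycle: step 5 state = step 3 state; never stabilizes
  -> state at step 30: (30-3) mod 2 = 1, same as step 4 -> [4 2 4]

Answer: 4 2 4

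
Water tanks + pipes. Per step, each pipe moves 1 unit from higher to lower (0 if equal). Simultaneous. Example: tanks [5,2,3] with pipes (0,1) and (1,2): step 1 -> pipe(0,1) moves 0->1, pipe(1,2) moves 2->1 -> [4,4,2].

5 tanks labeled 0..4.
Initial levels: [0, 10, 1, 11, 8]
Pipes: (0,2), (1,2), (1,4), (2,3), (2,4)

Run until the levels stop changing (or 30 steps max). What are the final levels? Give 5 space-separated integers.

Answer: 6 7 3 7 7

Derivation:
Step 1: flows [2->0,1->2,1->4,3->2,4->2] -> levels [1 8 3 10 8]
Step 2: flows [2->0,1->2,1=4,3->2,4->2] -> levels [2 7 5 9 7]
Step 3: flows [2->0,1->2,1=4,3->2,4->2] -> levels [3 6 7 8 6]
Step 4: flows [2->0,2->1,1=4,3->2,2->4] -> levels [4 7 5 7 7]
Step 5: flows [2->0,1->2,1=4,3->2,4->2] -> levels [5 6 7 6 6]
Step 6: flows [2->0,2->1,1=4,2->3,2->4] -> levels [6 7 3 7 7]
Step 7: flows [0->2,1->2,1=4,3->2,4->2] -> levels [5 6 7 6 6]
  -> period-2 cycle: step 7 state = step 5 state; never stabilizes
  -> state at step 30: (30-5) mod 2 = 1, same as step 6 -> [6 7 3 7 7]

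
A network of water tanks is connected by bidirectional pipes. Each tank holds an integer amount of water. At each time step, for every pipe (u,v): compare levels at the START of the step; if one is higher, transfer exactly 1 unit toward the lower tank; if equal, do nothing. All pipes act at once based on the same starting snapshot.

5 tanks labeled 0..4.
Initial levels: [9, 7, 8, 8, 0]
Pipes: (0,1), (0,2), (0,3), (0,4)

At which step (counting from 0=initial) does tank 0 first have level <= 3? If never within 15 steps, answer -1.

Answer: -1

Derivation:
Step 1: flows [0->1,0->2,0->3,0->4] -> levels [5 8 9 9 1]
Step 2: flows [1->0,2->0,3->0,0->4] -> levels [7 7 8 8 2]
Step 3: flows [0=1,2->0,3->0,0->4] -> levels [8 7 7 7 3]
Step 4: flows [0->1,0->2,0->3,0->4] -> levels [4 8 8 8 4]
Step 5: flows [1->0,2->0,3->0,0=4] -> levels [7 7 7 7 4]
Step 6: flows [0=1,0=2,0=3,0->4] -> levels [6 7 7 7 5]
Step 7: flows [1->0,2->0,3->0,0->4] -> levels [8 6 6 6 6]
Step 8: flows [0->1,0->2,0->3,0->4] -> levels [4 7 7 7 7]
Step 9: flows [1->0,2->0,3->0,4->0] -> levels [8 6 6 6 6]
  -> period-2 cycle (repeats step 7); tank 0 never drops to <=3
Tank 0 never reaches <=3 within 15 steps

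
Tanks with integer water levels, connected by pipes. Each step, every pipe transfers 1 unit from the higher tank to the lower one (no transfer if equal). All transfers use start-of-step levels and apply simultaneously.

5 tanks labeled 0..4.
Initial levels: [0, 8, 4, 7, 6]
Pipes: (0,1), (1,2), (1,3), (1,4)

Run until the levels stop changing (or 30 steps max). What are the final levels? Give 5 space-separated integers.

Answer: 4 6 5 5 5

Derivation:
Step 1: flows [1->0,1->2,1->3,1->4] -> levels [1 4 5 8 7]
Step 2: flows [1->0,2->1,3->1,4->1] -> levels [2 6 4 7 6]
Step 3: flows [1->0,1->2,3->1,1=4] -> levels [3 5 5 6 6]
Step 4: flows [1->0,1=2,3->1,4->1] -> levels [4 6 5 5 5]
Step 5: flows [1->0,1->2,1->3,1->4] -> levels [5 2 6 6 6]
Step 6: flows [0->1,2->1,3->1,4->1] -> levels [4 6 5 5 5]
  -> period-2 cycle: step 6 state = step 4 state; never stabilizes
  -> state at step 30: (30-4) mod 2 = 0, same as step 4 -> [4 6 5 5 5]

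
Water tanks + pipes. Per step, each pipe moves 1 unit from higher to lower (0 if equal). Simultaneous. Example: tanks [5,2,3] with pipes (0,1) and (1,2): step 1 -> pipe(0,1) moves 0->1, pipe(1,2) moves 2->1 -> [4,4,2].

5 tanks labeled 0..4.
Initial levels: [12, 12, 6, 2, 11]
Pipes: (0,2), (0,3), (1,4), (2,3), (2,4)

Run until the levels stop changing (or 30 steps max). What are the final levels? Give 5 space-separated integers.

Step 1: flows [0->2,0->3,1->4,2->3,4->2] -> levels [10 11 7 4 11]
Step 2: flows [0->2,0->3,1=4,2->3,4->2] -> levels [8 11 8 6 10]
Step 3: flows [0=2,0->3,1->4,2->3,4->2] -> levels [7 10 8 8 10]
Step 4: flows [2->0,3->0,1=4,2=3,4->2] -> levels [9 10 8 7 9]
Step 5: flows [0->2,0->3,1->4,2->3,4->2] -> levels [7 9 9 9 9]
Step 6: flows [2->0,3->0,1=4,2=3,2=4] -> levels [9 9 8 8 9]
Step 7: flows [0->2,0->3,1=4,2=3,4->2] -> levels [7 9 10 9 8]
Step 8: flows [2->0,3->0,1->4,2->3,2->4] -> levels [9 8 7 9 10]
Step 9: flows [0->2,0=3,4->1,3->2,4->2] -> levels [8 9 10 8 8]
Step 10: flows [2->0,0=3,1->4,2->3,2->4] -> levels [9 8 7 9 10]
  -> period-2 cycle: step 10 state = step 8 state; never stabilizes
  -> state at step 30: (30-8) mod 2 = 0, same as step 8 -> [9 8 7 9 10]

Answer: 9 8 7 9 10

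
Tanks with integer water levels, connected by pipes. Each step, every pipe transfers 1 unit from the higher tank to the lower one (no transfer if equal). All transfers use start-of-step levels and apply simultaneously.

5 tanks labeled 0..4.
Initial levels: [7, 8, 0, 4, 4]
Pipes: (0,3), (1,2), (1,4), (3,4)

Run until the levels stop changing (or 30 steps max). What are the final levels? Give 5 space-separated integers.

Answer: 5 5 4 6 3

Derivation:
Step 1: flows [0->3,1->2,1->4,3=4] -> levels [6 6 1 5 5]
Step 2: flows [0->3,1->2,1->4,3=4] -> levels [5 4 2 6 6]
Step 3: flows [3->0,1->2,4->1,3=4] -> levels [6 4 3 5 5]
Step 4: flows [0->3,1->2,4->1,3=4] -> levels [5 4 4 6 4]
Step 5: flows [3->0,1=2,1=4,3->4] -> levels [6 4 4 4 5]
Step 6: flows [0->3,1=2,4->1,4->3] -> levels [5 5 4 6 3]
Step 7: flows [3->0,1->2,1->4,3->4] -> levels [6 3 5 4 5]
Step 8: flows [0->3,2->1,4->1,4->3] -> levels [5 5 4 6 3]
  -> period-2 cycle: step 8 state = step 6 state; never stabilizes
  -> state at step 30: (30-6) mod 2 = 0, same as step 6 -> [5 5 4 6 3]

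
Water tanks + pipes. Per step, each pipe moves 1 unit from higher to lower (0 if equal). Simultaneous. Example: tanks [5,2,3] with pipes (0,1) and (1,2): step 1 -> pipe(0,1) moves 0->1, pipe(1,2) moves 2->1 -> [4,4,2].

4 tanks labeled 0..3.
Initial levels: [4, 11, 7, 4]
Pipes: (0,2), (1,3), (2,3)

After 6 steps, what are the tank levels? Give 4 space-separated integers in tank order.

Step 1: flows [2->0,1->3,2->3] -> levels [5 10 5 6]
Step 2: flows [0=2,1->3,3->2] -> levels [5 9 6 6]
Step 3: flows [2->0,1->3,2=3] -> levels [6 8 5 7]
Step 4: flows [0->2,1->3,3->2] -> levels [5 7 7 7]
Step 5: flows [2->0,1=3,2=3] -> levels [6 7 6 7]
Step 6: flows [0=2,1=3,3->2] -> levels [6 7 7 6]

Answer: 6 7 7 6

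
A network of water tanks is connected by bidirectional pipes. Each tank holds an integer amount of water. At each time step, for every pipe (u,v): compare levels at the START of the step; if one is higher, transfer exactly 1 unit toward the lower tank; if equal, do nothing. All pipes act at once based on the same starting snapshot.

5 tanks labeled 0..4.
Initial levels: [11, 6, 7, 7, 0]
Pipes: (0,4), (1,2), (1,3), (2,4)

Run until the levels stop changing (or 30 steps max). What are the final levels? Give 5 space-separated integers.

Answer: 7 5 7 6 6

Derivation:
Step 1: flows [0->4,2->1,3->1,2->4] -> levels [10 8 5 6 2]
Step 2: flows [0->4,1->2,1->3,2->4] -> levels [9 6 5 7 4]
Step 3: flows [0->4,1->2,3->1,2->4] -> levels [8 6 5 6 6]
Step 4: flows [0->4,1->2,1=3,4->2] -> levels [7 5 7 6 6]
Step 5: flows [0->4,2->1,3->1,2->4] -> levels [6 7 5 5 8]
Step 6: flows [4->0,1->2,1->3,4->2] -> levels [7 5 7 6 6]
  -> period-2 cycle: step 6 state = step 4 state; never stabilizes
  -> state at step 30: (30-4) mod 2 = 0, same as step 4 -> [7 5 7 6 6]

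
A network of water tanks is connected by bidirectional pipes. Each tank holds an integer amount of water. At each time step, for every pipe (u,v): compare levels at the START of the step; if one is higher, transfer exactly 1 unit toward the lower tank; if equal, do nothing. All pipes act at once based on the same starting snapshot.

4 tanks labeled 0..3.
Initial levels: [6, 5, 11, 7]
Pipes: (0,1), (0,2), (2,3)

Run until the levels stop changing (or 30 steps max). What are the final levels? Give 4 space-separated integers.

Step 1: flows [0->1,2->0,2->3] -> levels [6 6 9 8]
Step 2: flows [0=1,2->0,2->3] -> levels [7 6 7 9]
Step 3: flows [0->1,0=2,3->2] -> levels [6 7 8 8]
Step 4: flows [1->0,2->0,2=3] -> levels [8 6 7 8]
Step 5: flows [0->1,0->2,3->2] -> levels [6 7 9 7]
Step 6: flows [1->0,2->0,2->3] -> levels [8 6 7 8]
  -> period-2 cycle: step 6 state = step 4 state; never stabilizes
  -> state at step 30: (30-4) mod 2 = 0, same as step 4 -> [8 6 7 8]

Answer: 8 6 7 8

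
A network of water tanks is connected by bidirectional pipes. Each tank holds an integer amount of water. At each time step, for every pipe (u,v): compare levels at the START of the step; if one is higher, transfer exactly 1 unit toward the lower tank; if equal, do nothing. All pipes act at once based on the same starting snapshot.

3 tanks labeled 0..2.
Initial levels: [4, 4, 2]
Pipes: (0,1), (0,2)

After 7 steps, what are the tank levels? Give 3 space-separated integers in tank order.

Step 1: flows [0=1,0->2] -> levels [3 4 3]
Step 2: flows [1->0,0=2] -> levels [4 3 3]
Step 3: flows [0->1,0->2] -> levels [2 4 4]
Step 4: flows [1->0,2->0] -> levels [4 3 3]
  -> period-2 cycle: step 4 state = step 2 state
  -> state at step 7: (7-2) mod 2 = 1, same as step 3 -> [2 4 4]

Answer: 2 4 4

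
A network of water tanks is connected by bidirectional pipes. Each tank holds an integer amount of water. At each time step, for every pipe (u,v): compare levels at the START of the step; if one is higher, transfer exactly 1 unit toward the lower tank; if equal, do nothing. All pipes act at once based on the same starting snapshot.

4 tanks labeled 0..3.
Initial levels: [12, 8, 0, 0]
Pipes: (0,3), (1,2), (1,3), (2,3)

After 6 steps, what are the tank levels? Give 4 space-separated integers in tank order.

Answer: 6 5 5 4

Derivation:
Step 1: flows [0->3,1->2,1->3,2=3] -> levels [11 6 1 2]
Step 2: flows [0->3,1->2,1->3,3->2] -> levels [10 4 3 3]
Step 3: flows [0->3,1->2,1->3,2=3] -> levels [9 2 4 5]
Step 4: flows [0->3,2->1,3->1,3->2] -> levels [8 4 4 4]
Step 5: flows [0->3,1=2,1=3,2=3] -> levels [7 4 4 5]
Step 6: flows [0->3,1=2,3->1,3->2] -> levels [6 5 5 4]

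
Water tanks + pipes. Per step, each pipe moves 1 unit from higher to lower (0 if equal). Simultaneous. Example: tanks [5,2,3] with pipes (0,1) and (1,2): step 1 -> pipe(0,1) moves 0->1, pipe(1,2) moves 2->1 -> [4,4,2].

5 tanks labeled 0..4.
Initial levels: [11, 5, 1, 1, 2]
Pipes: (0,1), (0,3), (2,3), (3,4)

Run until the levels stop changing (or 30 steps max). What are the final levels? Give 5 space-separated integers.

Step 1: flows [0->1,0->3,2=3,4->3] -> levels [9 6 1 3 1]
Step 2: flows [0->1,0->3,3->2,3->4] -> levels [7 7 2 2 2]
Step 3: flows [0=1,0->3,2=3,3=4] -> levels [6 7 2 3 2]
Step 4: flows [1->0,0->3,3->2,3->4] -> levels [6 6 3 2 3]
Step 5: flows [0=1,0->3,2->3,4->3] -> levels [5 6 2 5 2]
Step 6: flows [1->0,0=3,3->2,3->4] -> levels [6 5 3 3 3]
Step 7: flows [0->1,0->3,2=3,3=4] -> levels [4 6 3 4 3]
Step 8: flows [1->0,0=3,3->2,3->4] -> levels [5 5 4 2 4]
Step 9: flows [0=1,0->3,2->3,4->3] -> levels [4 5 3 5 3]
Step 10: flows [1->0,3->0,3->2,3->4] -> levels [6 4 4 2 4]
Step 11: flows [0->1,0->3,2->3,4->3] -> levels [4 5 3 5 3]
  -> period-2 cycle: step 11 state = step 9 state; never stabilizes
  -> state at step 30: (30-9) mod 2 = 1, same as step 10 -> [6 4 4 2 4]

Answer: 6 4 4 2 4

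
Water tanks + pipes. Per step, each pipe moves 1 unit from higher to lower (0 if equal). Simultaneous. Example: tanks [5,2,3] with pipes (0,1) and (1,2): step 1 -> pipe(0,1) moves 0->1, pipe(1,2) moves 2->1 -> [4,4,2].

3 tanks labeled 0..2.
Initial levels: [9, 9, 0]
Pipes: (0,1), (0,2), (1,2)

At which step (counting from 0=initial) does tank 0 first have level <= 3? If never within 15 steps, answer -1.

Answer: -1

Derivation:
Step 1: flows [0=1,0->2,1->2] -> levels [8 8 2]
Step 2: flows [0=1,0->2,1->2] -> levels [7 7 4]
Step 3: flows [0=1,0->2,1->2] -> levels [6 6 6]
Step 4: flows [0=1,0=2,1=2] -> levels [6 6 6]
  -> stable; tank 0 stays at 6 > 3
Tank 0 never reaches <=3 within 15 steps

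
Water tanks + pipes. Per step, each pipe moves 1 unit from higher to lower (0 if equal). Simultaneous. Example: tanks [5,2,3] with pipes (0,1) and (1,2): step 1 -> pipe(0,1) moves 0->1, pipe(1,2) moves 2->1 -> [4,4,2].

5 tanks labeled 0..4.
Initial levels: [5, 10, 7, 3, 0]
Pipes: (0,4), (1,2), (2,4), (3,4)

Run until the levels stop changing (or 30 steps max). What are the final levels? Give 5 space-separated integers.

Step 1: flows [0->4,1->2,2->4,3->4] -> levels [4 9 7 2 3]
Step 2: flows [0->4,1->2,2->4,4->3] -> levels [3 8 7 3 4]
Step 3: flows [4->0,1->2,2->4,4->3] -> levels [4 7 7 4 3]
Step 4: flows [0->4,1=2,2->4,3->4] -> levels [3 7 6 3 6]
Step 5: flows [4->0,1->2,2=4,4->3] -> levels [4 6 7 4 4]
Step 6: flows [0=4,2->1,2->4,3=4] -> levels [4 7 5 4 5]
Step 7: flows [4->0,1->2,2=4,4->3] -> levels [5 6 6 5 3]
Step 8: flows [0->4,1=2,2->4,3->4] -> levels [4 6 5 4 6]
Step 9: flows [4->0,1->2,4->2,4->3] -> levels [5 5 7 5 3]
Step 10: flows [0->4,2->1,2->4,3->4] -> levels [4 6 5 4 6]
  -> period-2 cycle: step 10 state = step 8 state; never stabilizes
  -> state at step 30: (30-8) mod 2 = 0, same as step 8 -> [4 6 5 4 6]

Answer: 4 6 5 4 6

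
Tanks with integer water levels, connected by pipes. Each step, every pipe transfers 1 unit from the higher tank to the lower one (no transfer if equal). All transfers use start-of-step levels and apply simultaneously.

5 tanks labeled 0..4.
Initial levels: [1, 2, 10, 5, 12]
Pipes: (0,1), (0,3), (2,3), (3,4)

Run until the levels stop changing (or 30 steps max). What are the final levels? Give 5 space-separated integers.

Answer: 6 5 7 5 7

Derivation:
Step 1: flows [1->0,3->0,2->3,4->3] -> levels [3 1 9 6 11]
Step 2: flows [0->1,3->0,2->3,4->3] -> levels [3 2 8 7 10]
Step 3: flows [0->1,3->0,2->3,4->3] -> levels [3 3 7 8 9]
Step 4: flows [0=1,3->0,3->2,4->3] -> levels [4 3 8 7 8]
Step 5: flows [0->1,3->0,2->3,4->3] -> levels [4 4 7 8 7]
Step 6: flows [0=1,3->0,3->2,3->4] -> levels [5 4 8 5 8]
Step 7: flows [0->1,0=3,2->3,4->3] -> levels [4 5 7 7 7]
Step 8: flows [1->0,3->0,2=3,3=4] -> levels [6 4 7 6 7]
Step 9: flows [0->1,0=3,2->3,4->3] -> levels [5 5 6 8 6]
Step 10: flows [0=1,3->0,3->2,3->4] -> levels [6 5 7 5 7]
Step 11: flows [0->1,0->3,2->3,4->3] -> levels [4 6 6 8 6]
Step 12: flows [1->0,3->0,3->2,3->4] -> levels [6 5 7 5 7]
  -> period-2 cycle: step 12 state = step 10 state; never stabilizes
  -> state at step 30: (30-10) mod 2 = 0, same as step 10 -> [6 5 7 5 7]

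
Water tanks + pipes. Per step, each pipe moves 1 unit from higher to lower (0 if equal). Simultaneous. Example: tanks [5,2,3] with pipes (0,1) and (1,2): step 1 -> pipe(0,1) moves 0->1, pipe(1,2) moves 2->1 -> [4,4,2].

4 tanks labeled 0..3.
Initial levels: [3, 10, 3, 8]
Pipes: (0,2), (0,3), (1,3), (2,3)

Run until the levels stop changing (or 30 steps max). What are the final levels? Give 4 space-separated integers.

Step 1: flows [0=2,3->0,1->3,3->2] -> levels [4 9 4 7]
Step 2: flows [0=2,3->0,1->3,3->2] -> levels [5 8 5 6]
Step 3: flows [0=2,3->0,1->3,3->2] -> levels [6 7 6 5]
Step 4: flows [0=2,0->3,1->3,2->3] -> levels [5 6 5 8]
Step 5: flows [0=2,3->0,3->1,3->2] -> levels [6 7 6 5]
  -> period-2 cycle: step 5 state = step 3 state; never stabilizes
  -> state at step 30: (30-3) mod 2 = 1, same as step 4 -> [5 6 5 8]

Answer: 5 6 5 8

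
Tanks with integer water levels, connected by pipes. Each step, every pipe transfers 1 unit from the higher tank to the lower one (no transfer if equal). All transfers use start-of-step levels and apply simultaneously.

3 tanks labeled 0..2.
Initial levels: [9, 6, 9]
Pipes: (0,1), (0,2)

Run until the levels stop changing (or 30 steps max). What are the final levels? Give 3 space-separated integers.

Answer: 8 8 8

Derivation:
Step 1: flows [0->1,0=2] -> levels [8 7 9]
Step 2: flows [0->1,2->0] -> levels [8 8 8]
Step 3: flows [0=1,0=2] -> levels [8 8 8]
  -> stable (no change)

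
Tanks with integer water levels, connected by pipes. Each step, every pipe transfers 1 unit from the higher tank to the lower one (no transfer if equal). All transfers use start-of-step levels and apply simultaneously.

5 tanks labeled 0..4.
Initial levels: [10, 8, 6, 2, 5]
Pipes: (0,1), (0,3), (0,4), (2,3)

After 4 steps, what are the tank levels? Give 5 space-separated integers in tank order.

Answer: 5 8 5 6 7

Derivation:
Step 1: flows [0->1,0->3,0->4,2->3] -> levels [7 9 5 4 6]
Step 2: flows [1->0,0->3,0->4,2->3] -> levels [6 8 4 6 7]
Step 3: flows [1->0,0=3,4->0,3->2] -> levels [8 7 5 5 6]
Step 4: flows [0->1,0->3,0->4,2=3] -> levels [5 8 5 6 7]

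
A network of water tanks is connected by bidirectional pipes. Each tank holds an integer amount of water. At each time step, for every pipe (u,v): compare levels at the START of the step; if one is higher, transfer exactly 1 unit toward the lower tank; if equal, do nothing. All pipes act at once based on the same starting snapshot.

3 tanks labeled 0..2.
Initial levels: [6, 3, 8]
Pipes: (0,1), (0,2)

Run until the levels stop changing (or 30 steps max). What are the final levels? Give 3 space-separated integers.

Answer: 7 5 5

Derivation:
Step 1: flows [0->1,2->0] -> levels [6 4 7]
Step 2: flows [0->1,2->0] -> levels [6 5 6]
Step 3: flows [0->1,0=2] -> levels [5 6 6]
Step 4: flows [1->0,2->0] -> levels [7 5 5]
Step 5: flows [0->1,0->2] -> levels [5 6 6]
  -> period-2 cycle: step 5 state = step 3 state; never stabilizes
  -> state at step 30: (30-3) mod 2 = 1, same as step 4 -> [7 5 5]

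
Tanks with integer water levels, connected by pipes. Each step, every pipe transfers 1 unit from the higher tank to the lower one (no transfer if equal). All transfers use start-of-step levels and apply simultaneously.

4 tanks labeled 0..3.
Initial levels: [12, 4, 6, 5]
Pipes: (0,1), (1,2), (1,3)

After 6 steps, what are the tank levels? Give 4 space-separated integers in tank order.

Answer: 6 9 6 6

Derivation:
Step 1: flows [0->1,2->1,3->1] -> levels [11 7 5 4]
Step 2: flows [0->1,1->2,1->3] -> levels [10 6 6 5]
Step 3: flows [0->1,1=2,1->3] -> levels [9 6 6 6]
Step 4: flows [0->1,1=2,1=3] -> levels [8 7 6 6]
Step 5: flows [0->1,1->2,1->3] -> levels [7 6 7 7]
Step 6: flows [0->1,2->1,3->1] -> levels [6 9 6 6]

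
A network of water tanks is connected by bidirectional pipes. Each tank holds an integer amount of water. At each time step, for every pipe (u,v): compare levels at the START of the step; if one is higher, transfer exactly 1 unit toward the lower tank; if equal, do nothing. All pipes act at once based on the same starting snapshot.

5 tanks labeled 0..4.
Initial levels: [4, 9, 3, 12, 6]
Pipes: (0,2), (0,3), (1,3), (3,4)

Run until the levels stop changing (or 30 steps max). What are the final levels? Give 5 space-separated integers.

Answer: 7 8 6 5 8

Derivation:
Step 1: flows [0->2,3->0,3->1,3->4] -> levels [4 10 4 9 7]
Step 2: flows [0=2,3->0,1->3,3->4] -> levels [5 9 4 8 8]
Step 3: flows [0->2,3->0,1->3,3=4] -> levels [5 8 5 8 8]
Step 4: flows [0=2,3->0,1=3,3=4] -> levels [6 8 5 7 8]
Step 5: flows [0->2,3->0,1->3,4->3] -> levels [6 7 6 8 7]
Step 6: flows [0=2,3->0,3->1,3->4] -> levels [7 8 6 5 8]
Step 7: flows [0->2,0->3,1->3,4->3] -> levels [5 7 7 8 7]
Step 8: flows [2->0,3->0,3->1,3->4] -> levels [7 8 6 5 8]
  -> period-2 cycle: step 8 state = step 6 state; never stabilizes
  -> state at step 30: (30-6) mod 2 = 0, same as step 6 -> [7 8 6 5 8]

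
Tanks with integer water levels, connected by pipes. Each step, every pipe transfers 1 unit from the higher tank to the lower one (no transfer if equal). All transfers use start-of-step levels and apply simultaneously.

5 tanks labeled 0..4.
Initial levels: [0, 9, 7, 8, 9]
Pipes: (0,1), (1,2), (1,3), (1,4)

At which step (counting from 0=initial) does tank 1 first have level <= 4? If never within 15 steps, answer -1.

Step 1: flows [1->0,1->2,1->3,1=4] -> levels [1 6 8 9 9]
Step 2: flows [1->0,2->1,3->1,4->1] -> levels [2 8 7 8 8]
Step 3: flows [1->0,1->2,1=3,1=4] -> levels [3 6 8 8 8]
Step 4: flows [1->0,2->1,3->1,4->1] -> levels [4 8 7 7 7]
Step 5: flows [1->0,1->2,1->3,1->4] -> levels [5 4 8 8 8]
Tank 1 first reaches <=4 at step 5

Answer: 5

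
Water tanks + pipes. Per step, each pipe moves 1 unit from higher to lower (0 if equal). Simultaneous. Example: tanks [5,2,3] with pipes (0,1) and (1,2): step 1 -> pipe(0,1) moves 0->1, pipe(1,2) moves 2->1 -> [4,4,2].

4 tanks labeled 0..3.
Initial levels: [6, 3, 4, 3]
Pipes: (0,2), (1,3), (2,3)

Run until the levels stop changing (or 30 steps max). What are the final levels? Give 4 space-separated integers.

Step 1: flows [0->2,1=3,2->3] -> levels [5 3 4 4]
Step 2: flows [0->2,3->1,2=3] -> levels [4 4 5 3]
Step 3: flows [2->0,1->3,2->3] -> levels [5 3 3 5]
Step 4: flows [0->2,3->1,3->2] -> levels [4 4 5 3]
  -> period-2 cycle: step 4 state = step 2 state; never stabilizes
  -> state at step 30: (30-2) mod 2 = 0, same as step 2 -> [4 4 5 3]

Answer: 4 4 5 3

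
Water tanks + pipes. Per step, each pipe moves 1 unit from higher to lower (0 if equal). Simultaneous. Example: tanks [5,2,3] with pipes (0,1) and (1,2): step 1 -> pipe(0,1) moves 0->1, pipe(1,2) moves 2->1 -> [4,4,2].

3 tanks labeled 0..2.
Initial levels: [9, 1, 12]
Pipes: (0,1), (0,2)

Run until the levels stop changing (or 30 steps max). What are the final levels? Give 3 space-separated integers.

Answer: 6 8 8

Derivation:
Step 1: flows [0->1,2->0] -> levels [9 2 11]
Step 2: flows [0->1,2->0] -> levels [9 3 10]
Step 3: flows [0->1,2->0] -> levels [9 4 9]
Step 4: flows [0->1,0=2] -> levels [8 5 9]
Step 5: flows [0->1,2->0] -> levels [8 6 8]
Step 6: flows [0->1,0=2] -> levels [7 7 8]
Step 7: flows [0=1,2->0] -> levels [8 7 7]
Step 8: flows [0->1,0->2] -> levels [6 8 8]
Step 9: flows [1->0,2->0] -> levels [8 7 7]
  -> period-2 cycle: step 9 state = step 7 state; never stabilizes
  -> state at step 30: (30-7) mod 2 = 1, same as step 8 -> [6 8 8]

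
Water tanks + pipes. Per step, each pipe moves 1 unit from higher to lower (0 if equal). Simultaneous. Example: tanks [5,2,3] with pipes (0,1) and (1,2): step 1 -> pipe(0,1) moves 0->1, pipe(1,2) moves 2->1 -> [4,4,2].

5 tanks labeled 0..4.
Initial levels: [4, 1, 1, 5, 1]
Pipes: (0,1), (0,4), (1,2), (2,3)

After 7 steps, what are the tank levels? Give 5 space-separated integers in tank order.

Answer: 1 3 2 3 3

Derivation:
Step 1: flows [0->1,0->4,1=2,3->2] -> levels [2 2 2 4 2]
Step 2: flows [0=1,0=4,1=2,3->2] -> levels [2 2 3 3 2]
Step 3: flows [0=1,0=4,2->1,2=3] -> levels [2 3 2 3 2]
Step 4: flows [1->0,0=4,1->2,3->2] -> levels [3 1 4 2 2]
Step 5: flows [0->1,0->4,2->1,2->3] -> levels [1 3 2 3 3]
Step 6: flows [1->0,4->0,1->2,3->2] -> levels [3 1 4 2 2]
  -> period-2 cycle: step 6 state = step 4 state
  -> state at step 7: (7-4) mod 2 = 1, same as step 5 -> [1 3 2 3 3]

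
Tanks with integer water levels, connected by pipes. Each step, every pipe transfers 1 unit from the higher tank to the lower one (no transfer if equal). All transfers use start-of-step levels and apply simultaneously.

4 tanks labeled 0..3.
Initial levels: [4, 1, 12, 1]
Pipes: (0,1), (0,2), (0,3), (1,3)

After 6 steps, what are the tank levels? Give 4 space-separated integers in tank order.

Answer: 6 3 6 3

Derivation:
Step 1: flows [0->1,2->0,0->3,1=3] -> levels [3 2 11 2]
Step 2: flows [0->1,2->0,0->3,1=3] -> levels [2 3 10 3]
Step 3: flows [1->0,2->0,3->0,1=3] -> levels [5 2 9 2]
Step 4: flows [0->1,2->0,0->3,1=3] -> levels [4 3 8 3]
Step 5: flows [0->1,2->0,0->3,1=3] -> levels [3 4 7 4]
Step 6: flows [1->0,2->0,3->0,1=3] -> levels [6 3 6 3]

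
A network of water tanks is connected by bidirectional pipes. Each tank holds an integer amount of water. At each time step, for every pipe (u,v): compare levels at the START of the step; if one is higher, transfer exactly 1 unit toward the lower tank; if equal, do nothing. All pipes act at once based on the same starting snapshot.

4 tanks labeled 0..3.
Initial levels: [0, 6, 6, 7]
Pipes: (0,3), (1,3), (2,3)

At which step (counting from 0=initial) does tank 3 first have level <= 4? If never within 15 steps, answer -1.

Answer: 1

Derivation:
Step 1: flows [3->0,3->1,3->2] -> levels [1 7 7 4]
Tank 3 first reaches <=4 at step 1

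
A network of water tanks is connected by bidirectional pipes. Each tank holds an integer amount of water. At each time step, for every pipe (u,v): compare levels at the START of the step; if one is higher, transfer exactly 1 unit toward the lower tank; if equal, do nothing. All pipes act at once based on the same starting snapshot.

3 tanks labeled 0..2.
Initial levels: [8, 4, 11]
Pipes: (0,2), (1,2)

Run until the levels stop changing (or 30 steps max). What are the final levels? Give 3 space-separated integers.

Answer: 8 8 7

Derivation:
Step 1: flows [2->0,2->1] -> levels [9 5 9]
Step 2: flows [0=2,2->1] -> levels [9 6 8]
Step 3: flows [0->2,2->1] -> levels [8 7 8]
Step 4: flows [0=2,2->1] -> levels [8 8 7]
Step 5: flows [0->2,1->2] -> levels [7 7 9]
Step 6: flows [2->0,2->1] -> levels [8 8 7]
  -> period-2 cycle: step 6 state = step 4 state; never stabilizes
  -> state at step 30: (30-4) mod 2 = 0, same as step 4 -> [8 8 7]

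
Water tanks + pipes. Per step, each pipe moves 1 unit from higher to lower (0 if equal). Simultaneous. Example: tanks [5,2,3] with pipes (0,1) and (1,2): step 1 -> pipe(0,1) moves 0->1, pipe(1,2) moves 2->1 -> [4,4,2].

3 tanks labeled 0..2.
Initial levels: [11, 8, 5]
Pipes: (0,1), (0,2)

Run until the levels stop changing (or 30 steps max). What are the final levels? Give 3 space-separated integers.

Step 1: flows [0->1,0->2] -> levels [9 9 6]
Step 2: flows [0=1,0->2] -> levels [8 9 7]
Step 3: flows [1->0,0->2] -> levels [8 8 8]
Step 4: flows [0=1,0=2] -> levels [8 8 8]
  -> stable (no change)

Answer: 8 8 8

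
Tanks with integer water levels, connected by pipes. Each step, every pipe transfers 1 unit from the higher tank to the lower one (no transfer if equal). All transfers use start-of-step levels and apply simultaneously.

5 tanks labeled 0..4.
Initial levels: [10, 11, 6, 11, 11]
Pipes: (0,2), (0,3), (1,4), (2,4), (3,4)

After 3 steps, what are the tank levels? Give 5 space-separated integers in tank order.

Step 1: flows [0->2,3->0,1=4,4->2,3=4] -> levels [10 11 8 10 10]
Step 2: flows [0->2,0=3,1->4,4->2,3=4] -> levels [9 10 10 10 10]
Step 3: flows [2->0,3->0,1=4,2=4,3=4] -> levels [11 10 9 9 10]

Answer: 11 10 9 9 10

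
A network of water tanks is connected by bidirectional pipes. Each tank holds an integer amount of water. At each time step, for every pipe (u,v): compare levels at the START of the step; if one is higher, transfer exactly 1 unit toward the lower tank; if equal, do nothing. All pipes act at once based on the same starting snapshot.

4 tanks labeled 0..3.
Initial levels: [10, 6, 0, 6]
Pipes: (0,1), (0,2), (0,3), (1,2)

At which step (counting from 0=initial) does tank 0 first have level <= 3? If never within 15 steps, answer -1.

Step 1: flows [0->1,0->2,0->3,1->2] -> levels [7 6 2 7]
Step 2: flows [0->1,0->2,0=3,1->2] -> levels [5 6 4 7]
Step 3: flows [1->0,0->2,3->0,1->2] -> levels [6 4 6 6]
Step 4: flows [0->1,0=2,0=3,2->1] -> levels [5 6 5 6]
Step 5: flows [1->0,0=2,3->0,1->2] -> levels [7 4 6 5]
Step 6: flows [0->1,0->2,0->3,2->1] -> levels [4 6 6 6]
Step 7: flows [1->0,2->0,3->0,1=2] -> levels [7 5 5 5]
Step 8: flows [0->1,0->2,0->3,1=2] -> levels [4 6 6 6]
  -> period-2 cycle (repeats step 6); tank 0 never drops to <=3
Tank 0 never reaches <=3 within 15 steps

Answer: -1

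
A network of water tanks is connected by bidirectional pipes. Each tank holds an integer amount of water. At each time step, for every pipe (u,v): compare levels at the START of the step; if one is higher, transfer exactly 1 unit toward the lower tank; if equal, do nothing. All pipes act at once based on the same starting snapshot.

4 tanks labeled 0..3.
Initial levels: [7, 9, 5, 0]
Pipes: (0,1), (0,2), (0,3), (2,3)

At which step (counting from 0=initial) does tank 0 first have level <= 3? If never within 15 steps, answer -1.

Step 1: flows [1->0,0->2,0->3,2->3] -> levels [6 8 5 2]
Step 2: flows [1->0,0->2,0->3,2->3] -> levels [5 7 5 4]
Step 3: flows [1->0,0=2,0->3,2->3] -> levels [5 6 4 6]
Step 4: flows [1->0,0->2,3->0,3->2] -> levels [6 5 6 4]
Step 5: flows [0->1,0=2,0->3,2->3] -> levels [4 6 5 6]
Step 6: flows [1->0,2->0,3->0,3->2] -> levels [7 5 5 4]
Step 7: flows [0->1,0->2,0->3,2->3] -> levels [4 6 5 6]
  -> period-2 cycle (repeats step 5); tank 0 never drops to <=3
Tank 0 never reaches <=3 within 15 steps

Answer: -1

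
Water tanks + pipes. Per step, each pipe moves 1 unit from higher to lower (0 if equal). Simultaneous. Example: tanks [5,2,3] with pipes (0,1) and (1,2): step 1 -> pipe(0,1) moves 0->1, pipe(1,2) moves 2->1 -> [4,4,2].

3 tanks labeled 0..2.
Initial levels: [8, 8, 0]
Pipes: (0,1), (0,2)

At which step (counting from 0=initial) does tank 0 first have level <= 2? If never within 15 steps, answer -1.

Step 1: flows [0=1,0->2] -> levels [7 8 1]
Step 2: flows [1->0,0->2] -> levels [7 7 2]
Step 3: flows [0=1,0->2] -> levels [6 7 3]
Step 4: flows [1->0,0->2] -> levels [6 6 4]
Step 5: flows [0=1,0->2] -> levels [5 6 5]
Step 6: flows [1->0,0=2] -> levels [6 5 5]
Step 7: flows [0->1,0->2] -> levels [4 6 6]
Step 8: flows [1->0,2->0] -> levels [6 5 5]
  -> period-2 cycle (repeats step 6); tank 0 never drops to <=2
Tank 0 never reaches <=2 within 15 steps

Answer: -1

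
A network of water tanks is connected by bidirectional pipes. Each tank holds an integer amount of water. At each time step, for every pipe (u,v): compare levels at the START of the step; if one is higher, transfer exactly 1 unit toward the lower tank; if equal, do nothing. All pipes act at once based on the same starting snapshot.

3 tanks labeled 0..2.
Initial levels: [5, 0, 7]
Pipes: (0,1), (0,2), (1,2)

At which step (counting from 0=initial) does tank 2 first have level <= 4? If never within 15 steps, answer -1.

Step 1: flows [0->1,2->0,2->1] -> levels [5 2 5]
Step 2: flows [0->1,0=2,2->1] -> levels [4 4 4]
Tank 2 first reaches <=4 at step 2

Answer: 2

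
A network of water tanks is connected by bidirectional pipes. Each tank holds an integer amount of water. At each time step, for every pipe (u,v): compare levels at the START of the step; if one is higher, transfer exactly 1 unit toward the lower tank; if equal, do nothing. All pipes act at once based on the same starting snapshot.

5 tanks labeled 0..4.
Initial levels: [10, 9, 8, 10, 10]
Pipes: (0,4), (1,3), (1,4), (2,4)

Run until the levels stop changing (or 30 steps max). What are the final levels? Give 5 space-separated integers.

Step 1: flows [0=4,3->1,4->1,4->2] -> levels [10 11 9 9 8]
Step 2: flows [0->4,1->3,1->4,2->4] -> levels [9 9 8 10 11]
Step 3: flows [4->0,3->1,4->1,4->2] -> levels [10 11 9 9 8]
  -> period-2 cycle: step 3 state = step 1 state; never stabilizes
  -> state at step 30: (30-1) mod 2 = 1, same as step 2 -> [9 9 8 10 11]

Answer: 9 9 8 10 11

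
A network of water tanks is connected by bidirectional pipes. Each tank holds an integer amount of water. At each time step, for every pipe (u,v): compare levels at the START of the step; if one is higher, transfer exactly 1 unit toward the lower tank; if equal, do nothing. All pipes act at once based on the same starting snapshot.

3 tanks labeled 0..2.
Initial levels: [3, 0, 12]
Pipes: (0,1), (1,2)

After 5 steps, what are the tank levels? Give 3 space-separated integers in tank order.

Step 1: flows [0->1,2->1] -> levels [2 2 11]
Step 2: flows [0=1,2->1] -> levels [2 3 10]
Step 3: flows [1->0,2->1] -> levels [3 3 9]
Step 4: flows [0=1,2->1] -> levels [3 4 8]
Step 5: flows [1->0,2->1] -> levels [4 4 7]

Answer: 4 4 7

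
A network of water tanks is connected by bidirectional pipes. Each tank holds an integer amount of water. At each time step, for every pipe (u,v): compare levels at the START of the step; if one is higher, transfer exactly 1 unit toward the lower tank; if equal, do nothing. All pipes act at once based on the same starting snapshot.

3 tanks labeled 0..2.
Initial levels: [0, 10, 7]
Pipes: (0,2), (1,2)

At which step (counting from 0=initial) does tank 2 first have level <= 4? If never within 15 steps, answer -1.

Answer: -1

Derivation:
Step 1: flows [2->0,1->2] -> levels [1 9 7]
Step 2: flows [2->0,1->2] -> levels [2 8 7]
Step 3: flows [2->0,1->2] -> levels [3 7 7]
Step 4: flows [2->0,1=2] -> levels [4 7 6]
Step 5: flows [2->0,1->2] -> levels [5 6 6]
Step 6: flows [2->0,1=2] -> levels [6 6 5]
Step 7: flows [0->2,1->2] -> levels [5 5 7]
Step 8: flows [2->0,2->1] -> levels [6 6 5]
  -> period-2 cycle (repeats step 6); tank 2 never drops to <=4
Tank 2 never reaches <=4 within 15 steps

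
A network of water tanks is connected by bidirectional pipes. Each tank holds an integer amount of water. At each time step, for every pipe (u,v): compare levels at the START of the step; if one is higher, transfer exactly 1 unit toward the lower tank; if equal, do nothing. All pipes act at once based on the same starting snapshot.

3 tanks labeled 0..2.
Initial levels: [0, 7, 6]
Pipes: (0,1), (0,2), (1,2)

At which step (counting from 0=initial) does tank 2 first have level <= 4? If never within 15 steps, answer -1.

Answer: 2

Derivation:
Step 1: flows [1->0,2->0,1->2] -> levels [2 5 6]
Step 2: flows [1->0,2->0,2->1] -> levels [4 5 4]
Tank 2 first reaches <=4 at step 2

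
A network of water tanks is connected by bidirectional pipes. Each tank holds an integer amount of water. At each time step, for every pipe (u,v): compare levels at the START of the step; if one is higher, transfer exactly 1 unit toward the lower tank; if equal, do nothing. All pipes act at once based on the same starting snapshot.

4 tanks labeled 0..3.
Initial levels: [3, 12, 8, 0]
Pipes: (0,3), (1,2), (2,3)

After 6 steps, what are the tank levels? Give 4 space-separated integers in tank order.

Answer: 4 7 7 5

Derivation:
Step 1: flows [0->3,1->2,2->3] -> levels [2 11 8 2]
Step 2: flows [0=3,1->2,2->3] -> levels [2 10 8 3]
Step 3: flows [3->0,1->2,2->3] -> levels [3 9 8 3]
Step 4: flows [0=3,1->2,2->3] -> levels [3 8 8 4]
Step 5: flows [3->0,1=2,2->3] -> levels [4 8 7 4]
Step 6: flows [0=3,1->2,2->3] -> levels [4 7 7 5]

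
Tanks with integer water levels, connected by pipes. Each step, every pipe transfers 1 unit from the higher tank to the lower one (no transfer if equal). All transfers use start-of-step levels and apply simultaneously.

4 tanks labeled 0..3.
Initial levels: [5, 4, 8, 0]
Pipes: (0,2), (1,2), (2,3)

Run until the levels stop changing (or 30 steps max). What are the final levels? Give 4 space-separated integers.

Answer: 4 4 5 4

Derivation:
Step 1: flows [2->0,2->1,2->3] -> levels [6 5 5 1]
Step 2: flows [0->2,1=2,2->3] -> levels [5 5 5 2]
Step 3: flows [0=2,1=2,2->3] -> levels [5 5 4 3]
Step 4: flows [0->2,1->2,2->3] -> levels [4 4 5 4]
Step 5: flows [2->0,2->1,2->3] -> levels [5 5 2 5]
Step 6: flows [0->2,1->2,3->2] -> levels [4 4 5 4]
  -> period-2 cycle: step 6 state = step 4 state; never stabilizes
  -> state at step 30: (30-4) mod 2 = 0, same as step 4 -> [4 4 5 4]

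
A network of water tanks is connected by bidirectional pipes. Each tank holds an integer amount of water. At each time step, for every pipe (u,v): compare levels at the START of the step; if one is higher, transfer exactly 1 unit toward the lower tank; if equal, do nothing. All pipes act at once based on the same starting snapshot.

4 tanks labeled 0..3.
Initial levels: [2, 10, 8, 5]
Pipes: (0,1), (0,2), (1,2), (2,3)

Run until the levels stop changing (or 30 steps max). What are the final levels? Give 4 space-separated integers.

Step 1: flows [1->0,2->0,1->2,2->3] -> levels [4 8 7 6]
Step 2: flows [1->0,2->0,1->2,2->3] -> levels [6 6 6 7]
Step 3: flows [0=1,0=2,1=2,3->2] -> levels [6 6 7 6]
Step 4: flows [0=1,2->0,2->1,2->3] -> levels [7 7 4 7]
Step 5: flows [0=1,0->2,1->2,3->2] -> levels [6 6 7 6]
  -> period-2 cycle: step 5 state = step 3 state; never stabilizes
  -> state at step 30: (30-3) mod 2 = 1, same as step 4 -> [7 7 4 7]

Answer: 7 7 4 7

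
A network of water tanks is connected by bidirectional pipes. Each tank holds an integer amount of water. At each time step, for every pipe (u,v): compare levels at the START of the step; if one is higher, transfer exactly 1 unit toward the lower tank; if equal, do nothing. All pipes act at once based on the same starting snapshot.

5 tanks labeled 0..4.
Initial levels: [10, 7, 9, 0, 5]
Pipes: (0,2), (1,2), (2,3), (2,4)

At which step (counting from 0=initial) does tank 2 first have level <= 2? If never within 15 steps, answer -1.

Answer: -1

Derivation:
Step 1: flows [0->2,2->1,2->3,2->4] -> levels [9 8 7 1 6]
Step 2: flows [0->2,1->2,2->3,2->4] -> levels [8 7 7 2 7]
Step 3: flows [0->2,1=2,2->3,2=4] -> levels [7 7 7 3 7]
Step 4: flows [0=2,1=2,2->3,2=4] -> levels [7 7 6 4 7]
Step 5: flows [0->2,1->2,2->3,4->2] -> levels [6 6 8 5 6]
Step 6: flows [2->0,2->1,2->3,2->4] -> levels [7 7 4 6 7]
Step 7: flows [0->2,1->2,3->2,4->2] -> levels [6 6 8 5 6]
  -> period-2 cycle (repeats step 5); tank 2 never drops to <=2
Tank 2 never reaches <=2 within 15 steps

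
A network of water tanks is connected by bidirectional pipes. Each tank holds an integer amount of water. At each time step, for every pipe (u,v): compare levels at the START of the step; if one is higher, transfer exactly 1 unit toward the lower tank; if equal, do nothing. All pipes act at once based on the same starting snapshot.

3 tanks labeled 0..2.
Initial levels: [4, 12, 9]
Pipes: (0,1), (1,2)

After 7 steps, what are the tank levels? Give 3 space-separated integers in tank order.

Step 1: flows [1->0,1->2] -> levels [5 10 10]
Step 2: flows [1->0,1=2] -> levels [6 9 10]
Step 3: flows [1->0,2->1] -> levels [7 9 9]
Step 4: flows [1->0,1=2] -> levels [8 8 9]
Step 5: flows [0=1,2->1] -> levels [8 9 8]
Step 6: flows [1->0,1->2] -> levels [9 7 9]
Step 7: flows [0->1,2->1] -> levels [8 9 8]

Answer: 8 9 8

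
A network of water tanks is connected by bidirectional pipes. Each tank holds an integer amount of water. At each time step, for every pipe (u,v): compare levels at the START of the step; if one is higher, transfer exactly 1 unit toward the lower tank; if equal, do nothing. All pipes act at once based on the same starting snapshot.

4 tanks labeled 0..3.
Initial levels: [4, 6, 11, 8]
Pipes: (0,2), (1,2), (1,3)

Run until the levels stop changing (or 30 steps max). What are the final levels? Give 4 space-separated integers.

Answer: 8 8 6 7

Derivation:
Step 1: flows [2->0,2->1,3->1] -> levels [5 8 9 7]
Step 2: flows [2->0,2->1,1->3] -> levels [6 8 7 8]
Step 3: flows [2->0,1->2,1=3] -> levels [7 7 7 8]
Step 4: flows [0=2,1=2,3->1] -> levels [7 8 7 7]
Step 5: flows [0=2,1->2,1->3] -> levels [7 6 8 8]
Step 6: flows [2->0,2->1,3->1] -> levels [8 8 6 7]
Step 7: flows [0->2,1->2,1->3] -> levels [7 6 8 8]
  -> period-2 cycle: step 7 state = step 5 state; never stabilizes
  -> state at step 30: (30-5) mod 2 = 1, same as step 6 -> [8 8 6 7]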